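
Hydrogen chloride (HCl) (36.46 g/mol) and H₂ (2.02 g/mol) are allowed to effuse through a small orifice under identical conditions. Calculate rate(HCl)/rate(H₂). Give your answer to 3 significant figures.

Using Graham's law: rate_HCl/rate_H₂ = √(M_H₂/M_HCl) = √(2.02/36.46) = √0.05540 = 0.235.

0.235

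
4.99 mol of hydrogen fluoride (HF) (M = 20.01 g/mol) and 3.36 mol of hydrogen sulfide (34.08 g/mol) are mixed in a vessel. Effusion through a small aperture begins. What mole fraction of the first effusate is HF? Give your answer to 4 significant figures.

0.6596

Each component's effusion rate ∝ (its partial pressure)·(1/√M) ∝ n_i/√M_i.
Mole fraction of HF in the effusate = (n_HF/√M_HF) / (n_HF/√M_HF + n_H₂S/√M_H₂S)
= (4.99/√20.01) / (4.99/√20.01 + 3.36/√34.08) = 1.116/(1.116 + 0.5756) = 0.6596.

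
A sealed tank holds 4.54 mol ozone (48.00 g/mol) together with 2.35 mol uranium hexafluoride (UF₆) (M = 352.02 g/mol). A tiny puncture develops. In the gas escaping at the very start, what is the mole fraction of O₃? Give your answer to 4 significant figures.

0.8395

The effusion rate of species i is ∝ p_i/√M_i ∝ n_i/√M_i.
x_O₃(eff) = (n_O₃/√M_O₃) / (n_O₃/√M_O₃ + n_UF₆/√M_UF₆)
= (4.54/√48.00) / (4.54/√48.00 + 2.35/√352.02) = 0.6553/(0.6553 + 0.1253) = 0.8395.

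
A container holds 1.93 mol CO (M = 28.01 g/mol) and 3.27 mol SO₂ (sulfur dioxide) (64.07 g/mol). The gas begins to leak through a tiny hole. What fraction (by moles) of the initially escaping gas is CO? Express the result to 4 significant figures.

Each component's effusion rate ∝ (its partial pressure)·(1/√M) ∝ n_i/√M_i.
Mole fraction of CO in the effusate = (n_CO/√M_CO) / (n_CO/√M_CO + n_SO₂/√M_SO₂)
= (1.93/√28.01) / (1.93/√28.01 + 3.27/√64.07) = 0.3647/(0.3647 + 0.4085) = 0.4716.

0.4716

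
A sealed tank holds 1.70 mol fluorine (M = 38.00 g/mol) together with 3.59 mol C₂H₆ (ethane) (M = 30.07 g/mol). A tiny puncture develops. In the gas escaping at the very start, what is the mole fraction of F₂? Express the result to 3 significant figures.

0.296

Effusion rate of each component ∝ n_i/√M_i (partial pressure × 1/√M).
x_F₂(eff) = (n_F₂/√M_F₂) / (n_F₂/√M_F₂ + n_C₂H₆/√M_C₂H₆)
= (1.70/√38.00) / (1.70/√38.00 + 3.59/√30.07) = 0.2758/(0.2758 + 0.6547) = 0.296.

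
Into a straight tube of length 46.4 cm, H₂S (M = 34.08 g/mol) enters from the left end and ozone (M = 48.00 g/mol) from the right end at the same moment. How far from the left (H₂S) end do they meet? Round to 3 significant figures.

25.2 cm

Graham's law gives d_H₂S/d_O₃ = rate_H₂S/rate_O₃ = √(M_O₃/M_H₂S) = √(48.00/34.08) = 1.187.
With d_H₂S + d_O₃ = 46.4 cm, d_O₃ = 46.4/(1 + 1.187) = 21.22 cm.
d_H₂S = 46.4 − 21.22 = 25.2 cm.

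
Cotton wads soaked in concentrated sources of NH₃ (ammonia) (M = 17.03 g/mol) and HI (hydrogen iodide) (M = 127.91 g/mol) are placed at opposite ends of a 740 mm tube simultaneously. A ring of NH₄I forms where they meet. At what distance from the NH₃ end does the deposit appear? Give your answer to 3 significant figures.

542 mm

Graham's law gives d_NH₃/d_HI = rate_NH₃/rate_HI = √(M_HI/M_NH₃) = √(127.91/17.03) = 2.741.
With d_NH₃ + d_HI = 740 mm, d_HI = 740/(1 + 2.741) = 197.8 mm.
d_NH₃ = 740 − 197.8 = 542 mm.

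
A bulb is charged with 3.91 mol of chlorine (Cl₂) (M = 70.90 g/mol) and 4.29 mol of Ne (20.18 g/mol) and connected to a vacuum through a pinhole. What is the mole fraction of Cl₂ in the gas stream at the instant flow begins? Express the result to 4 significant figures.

The effusion rate of species i is ∝ p_i/√M_i ∝ n_i/√M_i.
x_Cl₂(eff) = (n_Cl₂/√M_Cl₂) / (n_Cl₂/√M_Cl₂ + n_Ne/√M_Ne)
= (3.91/√70.90) / (3.91/√70.90 + 4.29/√20.18) = 0.4644/(0.4644 + 0.9550) = 0.3272.

0.3272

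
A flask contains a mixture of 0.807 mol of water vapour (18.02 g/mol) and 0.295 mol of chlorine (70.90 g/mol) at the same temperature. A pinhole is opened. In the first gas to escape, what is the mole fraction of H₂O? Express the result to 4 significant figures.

0.8444

Each component's effusion rate ∝ (its partial pressure)·(1/√M) ∝ n_i/√M_i.
So x_H₂O in the escaping gas = (n_H₂O/√M_H₂O) / Σ(n_i/√M_i)
= (0.807/√18.02) / (0.807/√18.02 + 0.295/√70.90) = 0.1901/(0.1901 + 0.03503) = 0.8444.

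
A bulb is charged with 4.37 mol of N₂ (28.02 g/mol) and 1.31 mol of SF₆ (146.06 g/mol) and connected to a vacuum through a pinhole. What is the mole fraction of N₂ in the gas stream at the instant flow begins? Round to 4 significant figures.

Rate_i ∝ x_i/√M_i (Graham's law weighted by mole fraction), so the effusate composition follows n_i/√M_i.
So x_N₂ in the escaping gas = (n_N₂/√M_N₂) / Σ(n_i/√M_i)
= (4.37/√28.02) / (4.37/√28.02 + 1.31/√146.06) = 0.8256/(0.8256 + 0.1084) = 0.8839.

0.8839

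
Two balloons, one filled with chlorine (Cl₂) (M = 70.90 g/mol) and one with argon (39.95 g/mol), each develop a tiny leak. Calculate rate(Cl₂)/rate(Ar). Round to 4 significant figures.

Using Graham's law: rate_Cl₂/rate_Ar = √(M_Ar/M_Cl₂) = √(39.95/70.90) = √0.5635 = 0.7506.

0.7506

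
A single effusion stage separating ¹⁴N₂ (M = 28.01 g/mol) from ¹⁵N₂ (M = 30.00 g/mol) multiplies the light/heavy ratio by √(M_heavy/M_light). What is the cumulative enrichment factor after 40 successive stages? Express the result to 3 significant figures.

Each stage multiplies the ratio by α = √(30.00/28.01), so after 40 stages the overall factor is α^40 = (30.00/28.01)^(40/2).
= 1.07105^20 = 3.95.

3.95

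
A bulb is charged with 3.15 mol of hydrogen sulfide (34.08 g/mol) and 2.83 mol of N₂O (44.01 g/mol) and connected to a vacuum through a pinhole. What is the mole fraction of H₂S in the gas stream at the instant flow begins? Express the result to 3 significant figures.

Effusion rate of each component ∝ n_i/√M_i (partial pressure × 1/√M).
Mole fraction of H₂S in the effusate = (n_H₂S/√M_H₂S) / (n_H₂S/√M_H₂S + n_N₂O/√M_N₂O)
= (3.15/√34.08) / (3.15/√34.08 + 2.83/√44.01) = 0.5396/(0.5396 + 0.4266) = 0.558.

0.558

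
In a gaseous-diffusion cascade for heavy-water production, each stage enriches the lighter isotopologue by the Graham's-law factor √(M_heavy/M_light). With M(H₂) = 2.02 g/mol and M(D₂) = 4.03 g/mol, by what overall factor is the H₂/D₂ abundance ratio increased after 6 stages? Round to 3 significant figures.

The single-stage factor is √(M_heavy/M_light), so 6 stages give [√(4.03/2.02)]^6 = (4.03/2.02)^(6/2).
= 1.99505^3 = 7.94.

7.94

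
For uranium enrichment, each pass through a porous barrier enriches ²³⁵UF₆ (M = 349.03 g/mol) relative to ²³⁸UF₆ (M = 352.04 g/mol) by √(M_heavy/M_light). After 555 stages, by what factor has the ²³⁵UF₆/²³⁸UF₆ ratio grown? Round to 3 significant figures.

10.8

The single-stage factor is √(M_heavy/M_light), so 555 stages give [√(352.04/349.03)]^555 = (352.04/349.03)^(555/2).
= 1.00862^(555/2) = 10.8.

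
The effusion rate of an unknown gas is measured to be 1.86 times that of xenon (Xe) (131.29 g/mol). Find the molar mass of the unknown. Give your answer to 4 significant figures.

37.95 g/mol

By Graham's law, rate_X/rate_Xe = √(M_Xe/M_X).
1.86 = √(131.29/M_X)
M_X = 131.29 / 1.86² = 131.29 / 3.460 = 37.95 g/mol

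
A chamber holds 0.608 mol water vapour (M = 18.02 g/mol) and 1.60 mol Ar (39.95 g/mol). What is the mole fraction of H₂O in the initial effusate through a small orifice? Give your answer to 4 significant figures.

Each component's effusion rate ∝ (its partial pressure)·(1/√M) ∝ n_i/√M_i.
Mole fraction of H₂O in the effusate = (n_H₂O/√M_H₂O) / (n_H₂O/√M_H₂O + n_Ar/√M_Ar)
= (0.608/√18.02) / (0.608/√18.02 + 1.60/√39.95) = 0.1432/(0.1432 + 0.2531) = 0.3613.

0.3613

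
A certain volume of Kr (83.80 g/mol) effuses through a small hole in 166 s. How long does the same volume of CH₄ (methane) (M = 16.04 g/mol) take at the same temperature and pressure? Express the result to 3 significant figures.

Since effusion rate ∝ 1/√M, t_CH₄/t_Kr = √(M_CH₄/M_Kr) = √(16.04/83.80) = √0.1914 = 0.4375.
So the time for CH₄ is 166 × 0.4375 = 72.6 s.

72.6 s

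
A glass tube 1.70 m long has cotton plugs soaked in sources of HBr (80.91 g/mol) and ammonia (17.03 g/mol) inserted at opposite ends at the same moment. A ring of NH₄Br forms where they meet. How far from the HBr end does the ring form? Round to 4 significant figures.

Distances travelled in equal time are proportional to diffusion rates, so d_HBr/d_NH₃ = √(M_NH₃/M_HBr) = √(17.03/80.91) = 0.4588.
With d_HBr + d_NH₃ = 1.70 m, d_NH₃ = 1.70/(1 + 0.4588) = 1.165 m.
d_HBr = 1.70 − 1.165 = 0.5346 m.

0.5346 m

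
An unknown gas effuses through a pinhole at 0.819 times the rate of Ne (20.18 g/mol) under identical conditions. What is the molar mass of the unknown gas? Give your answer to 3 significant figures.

30.1 g/mol

By Graham's law, rate_X/rate_Ne = √(M_Ne/M_X).
0.819 = √(20.18/M_X)
M_X = 20.18 / 0.819² = 20.18 / 0.6708 = 30.1 g/mol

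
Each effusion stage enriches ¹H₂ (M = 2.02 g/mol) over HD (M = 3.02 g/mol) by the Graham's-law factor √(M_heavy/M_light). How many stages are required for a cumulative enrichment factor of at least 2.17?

Per stage α = (3.02/2.02)^(1/2) = 1.49505^0.5, giving ln α = 0.2011.
Need α^N ≥ 2.17 ⇒ N ≥ ln(2.17) / ln α = 0.7747 / 0.2011 = 3.85.
So at least 4 stages are needed.

4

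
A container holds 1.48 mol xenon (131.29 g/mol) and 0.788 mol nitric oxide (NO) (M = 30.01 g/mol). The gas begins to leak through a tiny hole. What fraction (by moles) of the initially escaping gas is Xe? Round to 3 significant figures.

Effusion rate of each component ∝ n_i/√M_i (partial pressure × 1/√M).
x_Xe(eff) = (n_Xe/√M_Xe) / (n_Xe/√M_Xe + n_NO/√M_NO)
= (1.48/√131.29) / (1.48/√131.29 + 0.788/√30.01) = 0.1292/(0.1292 + 0.1438) = 0.473.

0.473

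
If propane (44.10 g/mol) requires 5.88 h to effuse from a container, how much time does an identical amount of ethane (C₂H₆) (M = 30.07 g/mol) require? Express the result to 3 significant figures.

4.86 h

Graham's law gives t_C₂H₆/t_C₃H₈ = √(M_C₂H₆/M_C₃H₈) = √(30.07/44.10) = √0.6819 = 0.8257.
So the time for C₂H₆ is 5.88 × 0.8257 = 4.86 h.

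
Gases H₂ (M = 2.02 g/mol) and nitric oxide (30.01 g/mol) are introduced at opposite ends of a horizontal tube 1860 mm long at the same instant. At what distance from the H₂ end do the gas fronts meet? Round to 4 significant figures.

1477 mm

In equal time, each gas travels a distance ∝ its rate ∝ 1/√M, so d_H₂/d_NO = √(M_NO/M_H₂) = √(30.01/2.02) = 3.854.
With d_H₂ + d_NO = 1860 mm, d_NO = 1860/(1 + 3.854) = 383.2 mm.
d_H₂ = 1860 − 383.2 = 1477 mm.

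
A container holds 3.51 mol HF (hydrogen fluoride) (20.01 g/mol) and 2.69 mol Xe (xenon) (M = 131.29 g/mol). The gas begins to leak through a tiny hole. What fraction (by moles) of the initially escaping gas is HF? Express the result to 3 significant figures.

0.770

Each component's effusion rate ∝ (its partial pressure)·(1/√M) ∝ n_i/√M_i.
So x_HF in the escaping gas = (n_HF/√M_HF) / Σ(n_i/√M_i)
= (3.51/√20.01) / (3.51/√20.01 + 2.69/√131.29) = 0.7847/(0.7847 + 0.2348) = 0.770.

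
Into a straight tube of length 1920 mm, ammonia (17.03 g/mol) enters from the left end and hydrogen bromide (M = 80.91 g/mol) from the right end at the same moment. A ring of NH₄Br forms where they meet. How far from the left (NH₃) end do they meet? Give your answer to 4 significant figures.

In equal time, each gas travels a distance ∝ its rate ∝ 1/√M, so d_NH₃/d_HBr = √(M_HBr/M_NH₃) = √(80.91/17.03) = 2.180.
With d_NH₃ + d_HBr = 1920 mm, d_HBr = 1920/(1 + 2.180) = 603.8 mm.
d_NH₃ = 1920 − 603.8 = 1316 mm.

1316 mm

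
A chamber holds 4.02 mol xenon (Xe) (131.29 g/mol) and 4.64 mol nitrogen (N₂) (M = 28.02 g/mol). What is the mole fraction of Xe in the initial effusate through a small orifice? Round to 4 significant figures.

Each component's effusion rate ∝ (its partial pressure)·(1/√M) ∝ n_i/√M_i.
So x_Xe in the escaping gas = (n_Xe/√M_Xe) / Σ(n_i/√M_i)
= (4.02/√131.29) / (4.02/√131.29 + 4.64/√28.02) = 0.3508/(0.3508 + 0.8766) = 0.2858.

0.2858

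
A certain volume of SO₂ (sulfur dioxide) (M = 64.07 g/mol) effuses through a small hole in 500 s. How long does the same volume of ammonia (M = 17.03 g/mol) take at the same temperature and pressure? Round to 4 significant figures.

Graham's law gives t_NH₃/t_SO₂ = √(M_NH₃/M_SO₂) = √(17.03/64.07) = √0.2658 = 0.5156.
So the time for NH₃ is 500 × 0.5156 = 257.8 s.

257.8 s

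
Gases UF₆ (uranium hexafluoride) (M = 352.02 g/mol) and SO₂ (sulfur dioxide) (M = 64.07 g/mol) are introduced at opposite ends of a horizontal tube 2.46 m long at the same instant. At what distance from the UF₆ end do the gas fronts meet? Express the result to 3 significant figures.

0.736 m

In equal time, each gas travels a distance ∝ its rate ∝ 1/√M, so d_UF₆/d_SO₂ = √(M_SO₂/M_UF₆) = √(64.07/352.02) = 0.4266.
With d_UF₆ + d_SO₂ = 2.46 m, d_SO₂ = 2.46/(1 + 0.4266) = 1.724 m.
d_UF₆ = 2.46 − 1.724 = 0.736 m.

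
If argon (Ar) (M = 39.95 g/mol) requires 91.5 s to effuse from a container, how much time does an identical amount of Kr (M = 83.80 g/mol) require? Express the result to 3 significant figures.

133 s

From Graham's law, t_Kr/t_Ar = √(M_Kr/M_Ar) = √(83.80/39.95) = √2.098 = 1.448.
So the time for Kr is 91.5 × 1.448 = 133 s.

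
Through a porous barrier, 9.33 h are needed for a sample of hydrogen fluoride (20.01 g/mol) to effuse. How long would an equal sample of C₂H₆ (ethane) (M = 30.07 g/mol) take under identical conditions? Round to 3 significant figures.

Graham's law gives t_C₂H₆/t_HF = √(M_C₂H₆/M_HF) = √(30.07/20.01) = √1.503 = 1.226.
So the time for C₂H₆ is 9.33 × 1.226 = 11.4 h.

11.4 h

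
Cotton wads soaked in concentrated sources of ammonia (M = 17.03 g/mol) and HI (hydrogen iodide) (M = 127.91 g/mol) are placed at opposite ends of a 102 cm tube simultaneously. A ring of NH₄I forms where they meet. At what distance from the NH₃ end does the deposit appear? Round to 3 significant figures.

Distances travelled in equal time are proportional to diffusion rates, so d_NH₃/d_HI = √(M_HI/M_NH₃) = √(127.91/17.03) = 2.741.
With d_NH₃ + d_HI = 102 cm, d_HI = 102/(1 + 2.741) = 27.27 cm.
d_NH₃ = 102 − 27.27 = 74.7 cm.

74.7 cm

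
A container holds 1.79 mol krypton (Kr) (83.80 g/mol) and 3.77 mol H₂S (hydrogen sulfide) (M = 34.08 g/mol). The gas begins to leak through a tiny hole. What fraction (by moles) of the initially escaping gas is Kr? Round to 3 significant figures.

Each component's effusion rate ∝ (its partial pressure)·(1/√M) ∝ n_i/√M_i.
So x_Kr in the escaping gas = (n_Kr/√M_Kr) / Σ(n_i/√M_i)
= (1.79/√83.80) / (1.79/√83.80 + 3.77/√34.08) = 0.1955/(0.1955 + 0.6458) = 0.232.

0.232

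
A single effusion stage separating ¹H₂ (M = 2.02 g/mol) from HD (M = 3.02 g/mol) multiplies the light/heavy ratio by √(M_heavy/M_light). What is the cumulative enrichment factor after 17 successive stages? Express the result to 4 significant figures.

30.52

The single-stage factor is √(M_heavy/M_light), so 17 stages give [√(3.02/2.02)]^17 = (3.02/2.02)^(17/2).
= 1.49505^(17/2) = 30.52.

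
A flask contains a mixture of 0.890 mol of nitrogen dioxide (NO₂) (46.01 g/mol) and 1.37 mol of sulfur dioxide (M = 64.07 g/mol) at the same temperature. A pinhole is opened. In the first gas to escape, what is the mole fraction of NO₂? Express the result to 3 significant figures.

Each component's effusion rate ∝ (its partial pressure)·(1/√M) ∝ n_i/√M_i.
x_NO₂(eff) = (n_NO₂/√M_NO₂) / (n_NO₂/√M_NO₂ + n_SO₂/√M_SO₂)
= (0.890/√46.01) / (0.890/√46.01 + 1.37/√64.07) = 0.1312/(0.1312 + 0.1712) = 0.434.

0.434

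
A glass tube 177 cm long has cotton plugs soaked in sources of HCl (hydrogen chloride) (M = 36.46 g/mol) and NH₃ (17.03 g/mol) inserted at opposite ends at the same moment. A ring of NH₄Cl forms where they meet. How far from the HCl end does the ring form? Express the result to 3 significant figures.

In equal time, each gas travels a distance ∝ its rate ∝ 1/√M, so d_HCl/d_NH₃ = √(M_NH₃/M_HCl) = √(17.03/36.46) = 0.6834.
With d_HCl + d_NH₃ = 177 cm, d_NH₃ = 177/(1 + 0.6834) = 105.1 cm.
d_HCl = 177 − 105.1 = 71.9 cm.

71.9 cm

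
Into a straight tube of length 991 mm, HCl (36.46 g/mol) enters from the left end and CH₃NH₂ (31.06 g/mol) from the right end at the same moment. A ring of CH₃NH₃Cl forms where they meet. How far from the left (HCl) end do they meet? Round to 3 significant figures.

In equal time, each gas travels a distance ∝ its rate ∝ 1/√M, so d_HCl/d_CH₃NH₂ = √(M_CH₃NH₂/M_HCl) = √(31.06/36.46) = 0.9230.
With d_HCl + d_CH₃NH₂ = 991 mm, d_CH₃NH₂ = 991/(1 + 0.9230) = 515.3 mm.
d_HCl = 991 − 515.3 = 476 mm.

476 mm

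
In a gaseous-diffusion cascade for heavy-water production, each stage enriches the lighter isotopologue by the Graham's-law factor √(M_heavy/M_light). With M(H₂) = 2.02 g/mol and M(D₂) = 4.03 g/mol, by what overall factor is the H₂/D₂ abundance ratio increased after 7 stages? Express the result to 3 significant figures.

After 7 stages the ratio has grown by (√(4.03/2.02))^7 = (4.03/2.02)^(7/2).
= 1.99505^(7/2) = 11.2.

11.2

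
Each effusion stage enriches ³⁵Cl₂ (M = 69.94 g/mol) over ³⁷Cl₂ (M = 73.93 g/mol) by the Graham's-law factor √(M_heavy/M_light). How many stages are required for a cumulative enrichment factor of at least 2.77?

37

With α = √(73.93/69.94) per stage, ln α = ½ ln(1.05705) = 0.02774.
Need α^N ≥ 2.77 ⇒ N ≥ ln(2.77) / ln α = 1.019 / 0.02774 = 36.73.
Minimum whole number of stages: N = 37.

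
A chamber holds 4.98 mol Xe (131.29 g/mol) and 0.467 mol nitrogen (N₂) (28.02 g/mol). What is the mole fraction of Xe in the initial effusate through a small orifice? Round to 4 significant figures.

0.8313

Effusion rate of each component ∝ n_i/√M_i (partial pressure × 1/√M).
Mole fraction of Xe in the effusate = (n_Xe/√M_Xe) / (n_Xe/√M_Xe + n_N₂/√M_N₂)
= (4.98/√131.29) / (4.98/√131.29 + 0.467/√28.02) = 0.4346/(0.4346 + 0.08822) = 0.8313.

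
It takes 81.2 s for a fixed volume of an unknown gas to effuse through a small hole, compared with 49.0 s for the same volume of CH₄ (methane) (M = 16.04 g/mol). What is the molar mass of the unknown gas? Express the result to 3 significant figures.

44.0 g/mol

From Graham's law, t_X/t_CH₄ = √(M_X/M_CH₄).
81.2/49.0 = 1.657 = √(M_X/16.04)
M_X = 16.04 × 1.657² = 16.04 × 2.746 = 44.0 g/mol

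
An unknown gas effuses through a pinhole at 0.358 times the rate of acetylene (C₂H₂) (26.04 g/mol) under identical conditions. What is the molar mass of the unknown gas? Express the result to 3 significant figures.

203 g/mol

From Graham's law, rate_X/rate_C₂H₂ = √(M_C₂H₂/M_X).
0.358 = √(26.04/M_X)
M_X = 26.04 / 0.358² = 26.04 / 0.1282 = 203 g/mol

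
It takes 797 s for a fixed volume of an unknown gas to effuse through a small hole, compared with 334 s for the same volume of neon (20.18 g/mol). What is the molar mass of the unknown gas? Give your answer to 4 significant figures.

From Graham's law, t_X/t_Ne = √(M_X/M_Ne).
797/334 = 2.386 = √(M_X/20.18)
M_X = 20.18 × 2.386² = 20.18 × 5.694 = 114.9 g/mol

114.9 g/mol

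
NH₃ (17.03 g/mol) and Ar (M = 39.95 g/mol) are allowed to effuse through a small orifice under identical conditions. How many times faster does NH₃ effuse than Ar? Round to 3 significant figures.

Since effusion rate ∝ 1/√M, rate_NH₃/rate_Ar = √(M_Ar/M_NH₃) = √(39.95/17.03) = √2.346 = 1.53.

1.53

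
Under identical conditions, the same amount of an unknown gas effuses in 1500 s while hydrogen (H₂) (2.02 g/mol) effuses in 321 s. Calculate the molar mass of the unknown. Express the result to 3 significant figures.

From Graham's law, t_X/t_H₂ = √(M_X/M_H₂).
1500/321 = 4.673 = √(M_X/2.02)
M_X = 2.02 × 4.673² = 2.02 × 21.84 = 44.1 g/mol

44.1 g/mol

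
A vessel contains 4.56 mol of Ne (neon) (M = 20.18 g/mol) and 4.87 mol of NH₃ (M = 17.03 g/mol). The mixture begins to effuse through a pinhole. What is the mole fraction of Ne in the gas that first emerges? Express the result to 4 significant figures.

The effusion rate of species i is ∝ p_i/√M_i ∝ n_i/√M_i.
Mole fraction of Ne in the effusate = (n_Ne/√M_Ne) / (n_Ne/√M_Ne + n_NH₃/√M_NH₃)
= (4.56/√20.18) / (4.56/√20.18 + 4.87/√17.03) = 1.015/(1.015 + 1.180) = 0.4624.

0.4624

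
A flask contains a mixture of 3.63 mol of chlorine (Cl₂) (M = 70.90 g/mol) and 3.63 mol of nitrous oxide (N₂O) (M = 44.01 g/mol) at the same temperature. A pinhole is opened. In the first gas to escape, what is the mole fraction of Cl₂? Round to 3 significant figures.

The effusion rate of species i is ∝ p_i/√M_i ∝ n_i/√M_i.
Mole fraction of Cl₂ in the effusate = (n_Cl₂/√M_Cl₂) / (n_Cl₂/√M_Cl₂ + n_N₂O/√M_N₂O)
= (3.63/√70.90) / (3.63/√70.90 + 3.63/√44.01) = 0.4311/(0.4311 + 0.5472) = 0.441.

0.441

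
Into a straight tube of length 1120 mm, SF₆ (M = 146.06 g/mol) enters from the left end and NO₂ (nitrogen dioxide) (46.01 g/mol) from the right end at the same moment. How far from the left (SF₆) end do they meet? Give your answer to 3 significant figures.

Distances travelled in equal time are proportional to diffusion rates, so d_SF₆/d_NO₂ = √(M_NO₂/M_SF₆) = √(46.01/146.06) = 0.5613.
With d_SF₆ + d_NO₂ = 1120 mm, d_NO₂ = 1120/(1 + 0.5613) = 717.4 mm.
d_SF₆ = 1120 − 717.4 = 403 mm.

403 mm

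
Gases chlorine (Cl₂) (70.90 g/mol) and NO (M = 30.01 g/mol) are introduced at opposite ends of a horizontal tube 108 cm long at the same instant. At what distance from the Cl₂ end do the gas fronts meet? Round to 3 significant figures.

Distances travelled in equal time are proportional to diffusion rates, so d_Cl₂/d_NO = √(M_NO/M_Cl₂) = √(30.01/70.90) = 0.6506.
With d_Cl₂ + d_NO = 108 cm, d_NO = 108/(1 + 0.6506) = 65.43 cm.
d_Cl₂ = 108 − 65.43 = 42.6 cm.

42.6 cm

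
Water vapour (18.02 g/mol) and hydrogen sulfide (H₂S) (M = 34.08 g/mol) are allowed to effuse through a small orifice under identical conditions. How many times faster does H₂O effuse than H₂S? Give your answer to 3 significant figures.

1.38

Using Graham's law: rate_H₂O/rate_H₂S = √(M_H₂S/M_H₂O) = √(34.08/18.02) = √1.891 = 1.38.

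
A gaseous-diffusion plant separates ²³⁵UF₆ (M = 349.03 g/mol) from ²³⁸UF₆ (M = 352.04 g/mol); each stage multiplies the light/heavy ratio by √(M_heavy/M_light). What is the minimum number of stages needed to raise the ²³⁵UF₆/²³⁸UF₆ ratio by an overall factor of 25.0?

750

Per stage α = (352.04/349.03)^(1/2) = 1.00862^0.5, giving ln α = 0.004293.
Need α^N ≥ 25.0 ⇒ N ≥ ln(25.0) / ln α = 3.219 / 0.004293 = 749.72.
So at least 750 stages are needed.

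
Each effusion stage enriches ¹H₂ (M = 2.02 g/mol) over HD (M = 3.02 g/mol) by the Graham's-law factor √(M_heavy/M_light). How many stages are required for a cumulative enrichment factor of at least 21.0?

16

Single-stage factor α = √(3.02/2.02), so ln α = ½ ln(1.49505) = 0.2011.
Need α^N ≥ 21.0 ⇒ N ≥ ln(21.0) / ln α = 3.045 / 0.2011 = 15.14.
So at least 16 stages are needed.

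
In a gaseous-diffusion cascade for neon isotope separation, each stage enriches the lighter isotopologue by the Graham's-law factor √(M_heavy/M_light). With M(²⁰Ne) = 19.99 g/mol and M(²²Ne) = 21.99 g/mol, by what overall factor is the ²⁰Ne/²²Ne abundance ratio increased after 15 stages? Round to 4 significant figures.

After 15 stages the ratio has grown by (√(21.99/19.99))^15 = (21.99/19.99)^(15/2).
= 1.10005^(15/2) = 2.045.

2.045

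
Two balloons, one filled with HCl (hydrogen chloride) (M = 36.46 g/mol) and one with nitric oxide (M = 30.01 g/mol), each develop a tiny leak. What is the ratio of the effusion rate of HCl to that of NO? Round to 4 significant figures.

0.9072

From Graham's law, rate_HCl/rate_NO = √(M_NO/M_HCl) = √(30.01/36.46) = √0.8231 = 0.9072.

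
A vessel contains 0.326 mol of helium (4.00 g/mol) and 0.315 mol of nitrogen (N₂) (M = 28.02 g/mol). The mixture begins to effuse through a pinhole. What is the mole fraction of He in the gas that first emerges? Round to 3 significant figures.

0.733

Each component's effusion rate ∝ (its partial pressure)·(1/√M) ∝ n_i/√M_i.
x_He(eff) = (n_He/√M_He) / (n_He/√M_He + n_N₂/√M_N₂)
= (0.326/√4.00) / (0.326/√4.00 + 0.315/√28.02) = 0.1630/(0.1630 + 0.05951) = 0.733.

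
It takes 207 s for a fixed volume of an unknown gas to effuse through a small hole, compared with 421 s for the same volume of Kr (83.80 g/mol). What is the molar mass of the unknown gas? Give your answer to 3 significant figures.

From Graham's law, t_X/t_Kr = √(M_X/M_Kr).
207/421 = 0.4917 = √(M_X/83.80)
M_X = 83.80 × 0.4917² = 83.80 × 0.2418 = 20.3 g/mol

20.3 g/mol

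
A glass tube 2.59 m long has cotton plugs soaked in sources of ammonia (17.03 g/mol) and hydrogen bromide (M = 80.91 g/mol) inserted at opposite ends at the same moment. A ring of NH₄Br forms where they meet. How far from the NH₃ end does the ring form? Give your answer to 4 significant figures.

The fronts meet when d_NH₃ + d_HBr = L with d_NH₃/d_HBr = √(M_HBr/M_NH₃) (Graham's law). Here √(M_HBr/M_NH₃) = √(80.91/17.03) = 2.180.
With d_NH₃ + d_HBr = 2.59 m, d_HBr = 2.59/(1 + 2.180) = 0.8145 m.
d_NH₃ = 2.59 − 0.8145 = 1.775 m.

1.775 m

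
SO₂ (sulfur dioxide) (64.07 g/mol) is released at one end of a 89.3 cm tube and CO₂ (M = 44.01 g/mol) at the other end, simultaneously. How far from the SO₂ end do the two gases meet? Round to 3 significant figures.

In equal time, each gas travels a distance ∝ its rate ∝ 1/√M, so d_SO₂/d_CO₂ = √(M_CO₂/M_SO₂) = √(44.01/64.07) = 0.8288.
With d_SO₂ + d_CO₂ = 89.3 cm, d_CO₂ = 89.3/(1 + 0.8288) = 48.83 cm.
d_SO₂ = 89.3 − 48.83 = 40.5 cm.

40.5 cm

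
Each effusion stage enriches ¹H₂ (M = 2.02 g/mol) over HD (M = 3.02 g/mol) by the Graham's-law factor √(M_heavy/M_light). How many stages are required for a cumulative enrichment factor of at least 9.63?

12

Per stage α = (3.02/2.02)^(1/2) = 1.49505^0.5, giving ln α = 0.2011.
Need α^N ≥ 9.63 ⇒ N ≥ ln(9.63) / ln α = 2.265 / 0.2011 = 11.26.
Rounding up, N = 12 stages.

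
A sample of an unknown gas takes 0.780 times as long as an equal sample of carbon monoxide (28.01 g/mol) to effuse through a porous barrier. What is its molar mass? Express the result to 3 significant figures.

By Graham's law, t_X/t_CO = √(M_X/M_CO).
0.780 = √(M_X/28.01)
M_X = 28.01 × 0.780² = 28.01 × 0.6084 = 17.0 g/mol

17.0 g/mol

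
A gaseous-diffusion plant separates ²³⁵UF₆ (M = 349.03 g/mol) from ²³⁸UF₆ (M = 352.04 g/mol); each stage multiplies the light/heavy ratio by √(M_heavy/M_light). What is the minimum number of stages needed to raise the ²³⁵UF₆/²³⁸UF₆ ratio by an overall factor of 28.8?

With α = √(352.04/349.03) per stage, ln α = ½ ln(1.00862) = 0.004293.
Need α^N ≥ 28.8 ⇒ N ≥ ln(28.8) / ln α = 3.360 / 0.004293 = 782.67.
So at least 783 stages are needed.

783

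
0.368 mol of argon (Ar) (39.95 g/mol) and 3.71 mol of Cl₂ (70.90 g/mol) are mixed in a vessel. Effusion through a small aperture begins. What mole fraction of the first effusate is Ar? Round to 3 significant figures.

0.117

Rate_i ∝ x_i/√M_i (Graham's law weighted by mole fraction), so the effusate composition follows n_i/√M_i.
x_Ar(eff) = (n_Ar/√M_Ar) / (n_Ar/√M_Ar + n_Cl₂/√M_Cl₂)
= (0.368/√39.95) / (0.368/√39.95 + 3.71/√70.90) = 0.05822/(0.05822 + 0.4406) = 0.117.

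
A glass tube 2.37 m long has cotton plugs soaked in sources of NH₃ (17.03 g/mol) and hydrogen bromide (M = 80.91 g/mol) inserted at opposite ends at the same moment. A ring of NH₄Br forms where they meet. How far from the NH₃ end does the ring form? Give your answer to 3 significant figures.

Distances travelled in equal time are proportional to diffusion rates, so d_NH₃/d_HBr = √(M_HBr/M_NH₃) = √(80.91/17.03) = 2.180.
With d_NH₃ + d_HBr = 2.37 m, d_HBr = 2.37/(1 + 2.180) = 0.7454 m.
d_NH₃ = 2.37 − 0.7454 = 1.62 m.

1.62 m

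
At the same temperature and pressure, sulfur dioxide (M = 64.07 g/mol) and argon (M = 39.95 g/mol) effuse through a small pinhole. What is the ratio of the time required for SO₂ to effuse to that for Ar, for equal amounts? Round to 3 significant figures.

1.27

From Graham's law, t_SO₂/t_Ar = √(M_SO₂/M_Ar) = √(64.07/39.95) = √1.604 = 1.27.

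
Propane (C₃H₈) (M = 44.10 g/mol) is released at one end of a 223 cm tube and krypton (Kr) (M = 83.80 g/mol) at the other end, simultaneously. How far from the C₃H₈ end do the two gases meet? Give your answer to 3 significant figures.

129 cm

Graham's law gives d_C₃H₈/d_Kr = rate_C₃H₈/rate_Kr = √(M_Kr/M_C₃H₈) = √(83.80/44.10) = 1.378.
With d_C₃H₈ + d_Kr = 223 cm, d_Kr = 223/(1 + 1.378) = 93.76 cm.
d_C₃H₈ = 223 − 93.76 = 129 cm.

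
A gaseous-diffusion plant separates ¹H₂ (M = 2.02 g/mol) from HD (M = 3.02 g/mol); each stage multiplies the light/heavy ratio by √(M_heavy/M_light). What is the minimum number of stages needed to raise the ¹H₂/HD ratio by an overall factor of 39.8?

19

Per stage α = (3.02/2.02)^(1/2) = 1.49505^0.5, giving ln α = 0.2011.
Need α^N ≥ 39.8 ⇒ N ≥ ln(39.8) / ln α = 3.684 / 0.2011 = 18.32.
Minimum whole number of stages: N = 19.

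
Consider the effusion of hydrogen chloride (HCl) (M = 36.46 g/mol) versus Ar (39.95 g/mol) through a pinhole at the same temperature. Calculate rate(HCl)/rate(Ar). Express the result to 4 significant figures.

By Graham's law, rate_HCl/rate_Ar = √(M_Ar/M_HCl) = √(39.95/36.46) = √1.096 = 1.047.

1.047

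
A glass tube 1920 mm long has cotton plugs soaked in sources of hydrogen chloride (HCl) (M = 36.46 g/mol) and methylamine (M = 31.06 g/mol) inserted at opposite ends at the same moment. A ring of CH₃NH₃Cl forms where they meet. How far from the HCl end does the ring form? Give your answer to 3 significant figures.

922 mm

In equal time, each gas travels a distance ∝ its rate ∝ 1/√M, so d_HCl/d_CH₃NH₂ = √(M_CH₃NH₂/M_HCl) = √(31.06/36.46) = 0.9230.
With d_HCl + d_CH₃NH₂ = 1920 mm, d_CH₃NH₂ = 1920/(1 + 0.9230) = 998.5 mm.
d_HCl = 1920 − 998.5 = 922 mm.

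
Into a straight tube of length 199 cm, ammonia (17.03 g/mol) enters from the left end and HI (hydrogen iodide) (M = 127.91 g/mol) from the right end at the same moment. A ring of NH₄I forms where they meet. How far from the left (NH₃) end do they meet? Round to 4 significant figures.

145.8 cm

The fronts meet when d_NH₃ + d_HI = L with d_NH₃/d_HI = √(M_HI/M_NH₃) (Graham's law). Here √(M_HI/M_NH₃) = √(127.91/17.03) = 2.741.
With d_NH₃ + d_HI = 199 cm, d_HI = 199/(1 + 2.741) = 53.20 cm.
d_NH₃ = 199 − 53.20 = 145.8 cm.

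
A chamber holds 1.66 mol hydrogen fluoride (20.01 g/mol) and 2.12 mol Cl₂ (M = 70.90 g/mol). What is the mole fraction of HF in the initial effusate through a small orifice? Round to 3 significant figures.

0.596

Each component's effusion rate ∝ (its partial pressure)·(1/√M) ∝ n_i/√M_i.
Mole fraction of HF in the effusate = (n_HF/√M_HF) / (n_HF/√M_HF + n_Cl₂/√M_Cl₂)
= (1.66/√20.01) / (1.66/√20.01 + 2.12/√70.90) = 0.3711/(0.3711 + 0.2518) = 0.596.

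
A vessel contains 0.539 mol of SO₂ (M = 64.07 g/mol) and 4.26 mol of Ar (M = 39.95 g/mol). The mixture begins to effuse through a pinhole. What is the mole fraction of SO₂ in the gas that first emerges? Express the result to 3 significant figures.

Each component's effusion rate ∝ (its partial pressure)·(1/√M) ∝ n_i/√M_i.
Mole fraction of SO₂ in the effusate = (n_SO₂/√M_SO₂) / (n_SO₂/√M_SO₂ + n_Ar/√M_Ar)
= (0.539/√64.07) / (0.539/√64.07 + 4.26/√39.95) = 0.06734/(0.06734 + 0.6740) = 0.0908.

0.0908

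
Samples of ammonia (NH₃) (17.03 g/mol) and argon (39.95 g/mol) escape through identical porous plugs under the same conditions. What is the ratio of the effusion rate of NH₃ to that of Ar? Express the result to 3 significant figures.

1.53

Graham's law gives rate_NH₃/rate_Ar = √(M_Ar/M_NH₃) = √(39.95/17.03) = √2.346 = 1.53.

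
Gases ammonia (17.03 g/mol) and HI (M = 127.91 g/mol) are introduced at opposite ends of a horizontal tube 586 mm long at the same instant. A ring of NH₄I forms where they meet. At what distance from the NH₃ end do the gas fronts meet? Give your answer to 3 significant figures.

Distances travelled in equal time are proportional to diffusion rates, so d_NH₃/d_HI = √(M_HI/M_NH₃) = √(127.91/17.03) = 2.741.
With d_NH₃ + d_HI = 586 mm, d_HI = 586/(1 + 2.741) = 156.7 mm.
d_NH₃ = 586 − 156.7 = 429 mm.

429 mm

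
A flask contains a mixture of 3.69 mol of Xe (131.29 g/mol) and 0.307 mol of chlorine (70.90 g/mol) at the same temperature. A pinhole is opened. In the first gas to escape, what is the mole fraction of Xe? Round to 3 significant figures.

Rate_i ∝ x_i/√M_i (Graham's law weighted by mole fraction), so the effusate composition follows n_i/√M_i.
Mole fraction of Xe in the effusate = (n_Xe/√M_Xe) / (n_Xe/√M_Xe + n_Cl₂/√M_Cl₂)
= (3.69/√131.29) / (3.69/√131.29 + 0.307/√70.90) = 0.3220/(0.3220 + 0.03646) = 0.898.

0.898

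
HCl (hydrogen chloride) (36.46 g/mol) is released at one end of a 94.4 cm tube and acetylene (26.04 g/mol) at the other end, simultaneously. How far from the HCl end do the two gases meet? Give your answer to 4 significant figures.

The fronts meet when d_HCl + d_C₂H₂ = L with d_HCl/d_C₂H₂ = √(M_C₂H₂/M_HCl) (Graham's law). Here √(M_C₂H₂/M_HCl) = √(26.04/36.46) = 0.8451.
With d_HCl + d_C₂H₂ = 94.4 cm, d_C₂H₂ = 94.4/(1 + 0.8451) = 51.16 cm.
d_HCl = 94.4 − 51.16 = 43.24 cm.

43.24 cm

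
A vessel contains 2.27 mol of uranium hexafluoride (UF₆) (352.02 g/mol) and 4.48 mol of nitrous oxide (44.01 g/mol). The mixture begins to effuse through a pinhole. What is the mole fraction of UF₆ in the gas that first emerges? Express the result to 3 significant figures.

Effusion rate of each component ∝ n_i/√M_i (partial pressure × 1/√M).
Mole fraction of UF₆ in the effusate = (n_UF₆/√M_UF₆) / (n_UF₆/√M_UF₆ + n_N₂O/√M_N₂O)
= (2.27/√352.02) / (2.27/√352.02 + 4.48/√44.01) = 0.1210/(0.1210 + 0.6753) = 0.152.

0.152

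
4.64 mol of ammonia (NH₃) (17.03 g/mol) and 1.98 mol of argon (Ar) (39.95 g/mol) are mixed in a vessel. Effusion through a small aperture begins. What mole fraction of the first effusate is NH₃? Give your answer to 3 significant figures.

0.782

Each component's effusion rate ∝ (its partial pressure)·(1/√M) ∝ n_i/√M_i.
x_NH₃(eff) = (n_NH₃/√M_NH₃) / (n_NH₃/√M_NH₃ + n_Ar/√M_Ar)
= (4.64/√17.03) / (4.64/√17.03 + 1.98/√39.95) = 1.124/(1.124 + 0.3133) = 0.782.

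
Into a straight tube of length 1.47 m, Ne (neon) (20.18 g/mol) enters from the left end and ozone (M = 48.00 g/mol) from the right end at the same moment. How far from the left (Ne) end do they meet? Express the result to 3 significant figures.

0.892 m

Graham's law gives d_Ne/d_O₃ = rate_Ne/rate_O₃ = √(M_O₃/M_Ne) = √(48.00/20.18) = 1.542.
With d_Ne + d_O₃ = 1.47 m, d_O₃ = 1.47/(1 + 1.542) = 0.5782 m.
d_Ne = 1.47 − 0.5782 = 0.892 m.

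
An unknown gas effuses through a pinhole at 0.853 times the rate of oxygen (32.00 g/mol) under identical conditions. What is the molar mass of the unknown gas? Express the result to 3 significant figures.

44.0 g/mol

Using Graham's law: rate_X/rate_O₂ = √(M_O₂/M_X).
0.853 = √(32.00/M_X)
M_X = 32.00 / 0.853² = 32.00 / 0.7276 = 44.0 g/mol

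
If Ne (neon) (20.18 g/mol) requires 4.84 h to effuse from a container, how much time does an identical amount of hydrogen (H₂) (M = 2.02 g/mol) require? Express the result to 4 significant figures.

1.531 h

By Graham's law, t_H₂/t_Ne = √(M_H₂/M_Ne) = √(2.02/20.18) = √0.1001 = 0.3164.
So the time for H₂ is 4.84 × 0.3164 = 1.531 h.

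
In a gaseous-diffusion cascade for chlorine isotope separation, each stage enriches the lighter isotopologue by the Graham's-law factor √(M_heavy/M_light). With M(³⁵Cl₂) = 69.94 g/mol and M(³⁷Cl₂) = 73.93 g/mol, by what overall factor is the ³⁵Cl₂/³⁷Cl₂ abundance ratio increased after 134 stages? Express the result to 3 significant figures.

Overall factor = α^134 with α = √(73.93/69.94), i.e. (73.93/69.94)^(134/2).
= 1.05705^67 = 41.2.

41.2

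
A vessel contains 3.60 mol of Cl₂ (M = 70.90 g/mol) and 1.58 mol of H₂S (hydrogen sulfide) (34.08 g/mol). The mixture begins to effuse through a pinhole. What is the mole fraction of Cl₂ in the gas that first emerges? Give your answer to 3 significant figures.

0.612

The effusion rate of species i is ∝ p_i/√M_i ∝ n_i/√M_i.
x_Cl₂(eff) = (n_Cl₂/√M_Cl₂) / (n_Cl₂/√M_Cl₂ + n_H₂S/√M_H₂S)
= (3.60/√70.90) / (3.60/√70.90 + 1.58/√34.08) = 0.4275/(0.4275 + 0.2706) = 0.612.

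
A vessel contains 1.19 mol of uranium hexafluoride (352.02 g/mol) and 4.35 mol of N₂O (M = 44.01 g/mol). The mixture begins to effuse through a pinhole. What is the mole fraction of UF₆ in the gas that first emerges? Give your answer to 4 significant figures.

0.08820

The effusion rate of species i is ∝ p_i/√M_i ∝ n_i/√M_i.
x_UF₆(eff) = (n_UF₆/√M_UF₆) / (n_UF₆/√M_UF₆ + n_N₂O/√M_N₂O)
= (1.19/√352.02) / (1.19/√352.02 + 4.35/√44.01) = 0.06343/(0.06343 + 0.6557) = 0.08820.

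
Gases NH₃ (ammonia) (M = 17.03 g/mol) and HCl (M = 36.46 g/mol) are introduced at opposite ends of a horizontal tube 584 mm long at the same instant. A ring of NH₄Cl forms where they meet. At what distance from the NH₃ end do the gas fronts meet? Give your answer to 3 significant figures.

Distances travelled in equal time are proportional to diffusion rates, so d_NH₃/d_HCl = √(M_HCl/M_NH₃) = √(36.46/17.03) = 1.463.
With d_NH₃ + d_HCl = 584 mm, d_HCl = 584/(1 + 1.463) = 237.1 mm.
d_NH₃ = 584 − 237.1 = 347 mm.

347 mm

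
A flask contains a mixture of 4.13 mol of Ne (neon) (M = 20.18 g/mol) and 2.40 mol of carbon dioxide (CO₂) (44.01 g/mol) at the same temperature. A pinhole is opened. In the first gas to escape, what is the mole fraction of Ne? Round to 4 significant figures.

0.7176

The effusion rate of species i is ∝ p_i/√M_i ∝ n_i/√M_i.
So x_Ne in the escaping gas = (n_Ne/√M_Ne) / Σ(n_i/√M_i)
= (4.13/√20.18) / (4.13/√20.18 + 2.40/√44.01) = 0.9194/(0.9194 + 0.3618) = 0.7176.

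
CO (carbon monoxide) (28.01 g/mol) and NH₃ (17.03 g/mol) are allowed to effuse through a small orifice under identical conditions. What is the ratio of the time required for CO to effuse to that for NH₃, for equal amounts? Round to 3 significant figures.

1.28

From Graham's law, t_CO/t_NH₃ = √(M_CO/M_NH₃) = √(28.01/17.03) = √1.645 = 1.28.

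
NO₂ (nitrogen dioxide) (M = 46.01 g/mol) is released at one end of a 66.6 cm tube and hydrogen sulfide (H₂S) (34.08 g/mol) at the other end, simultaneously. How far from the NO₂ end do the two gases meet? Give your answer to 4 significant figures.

The fronts meet when d_NO₂ + d_H₂S = L with d_NO₂/d_H₂S = √(M_H₂S/M_NO₂) (Graham's law). Here √(M_H₂S/M_NO₂) = √(34.08/46.01) = 0.8606.
With d_NO₂ + d_H₂S = 66.6 cm, d_H₂S = 66.6/(1 + 0.8606) = 35.79 cm.
d_NO₂ = 66.6 − 35.79 = 30.81 cm.

30.81 cm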